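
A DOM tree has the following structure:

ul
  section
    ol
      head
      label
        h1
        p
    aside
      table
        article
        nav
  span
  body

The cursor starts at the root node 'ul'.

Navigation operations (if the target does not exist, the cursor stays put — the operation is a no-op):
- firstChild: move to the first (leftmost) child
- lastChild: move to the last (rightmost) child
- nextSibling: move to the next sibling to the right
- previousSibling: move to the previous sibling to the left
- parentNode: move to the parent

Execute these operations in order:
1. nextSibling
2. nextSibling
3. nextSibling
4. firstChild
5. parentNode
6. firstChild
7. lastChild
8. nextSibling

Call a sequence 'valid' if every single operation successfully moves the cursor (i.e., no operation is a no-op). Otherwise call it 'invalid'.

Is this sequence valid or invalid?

Answer: invalid

Derivation:
After 1 (nextSibling): ul (no-op, stayed)
After 2 (nextSibling): ul (no-op, stayed)
After 3 (nextSibling): ul (no-op, stayed)
After 4 (firstChild): section
After 5 (parentNode): ul
After 6 (firstChild): section
After 7 (lastChild): aside
After 8 (nextSibling): aside (no-op, stayed)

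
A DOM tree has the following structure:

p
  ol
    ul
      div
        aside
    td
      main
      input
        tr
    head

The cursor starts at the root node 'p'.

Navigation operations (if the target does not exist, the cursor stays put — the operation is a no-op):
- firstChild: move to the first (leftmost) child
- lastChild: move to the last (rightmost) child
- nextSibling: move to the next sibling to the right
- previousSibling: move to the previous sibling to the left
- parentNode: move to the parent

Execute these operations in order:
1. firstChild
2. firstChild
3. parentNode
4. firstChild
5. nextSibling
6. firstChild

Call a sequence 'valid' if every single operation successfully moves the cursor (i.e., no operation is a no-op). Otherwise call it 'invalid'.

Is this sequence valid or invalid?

After 1 (firstChild): ol
After 2 (firstChild): ul
After 3 (parentNode): ol
After 4 (firstChild): ul
After 5 (nextSibling): td
After 6 (firstChild): main

Answer: valid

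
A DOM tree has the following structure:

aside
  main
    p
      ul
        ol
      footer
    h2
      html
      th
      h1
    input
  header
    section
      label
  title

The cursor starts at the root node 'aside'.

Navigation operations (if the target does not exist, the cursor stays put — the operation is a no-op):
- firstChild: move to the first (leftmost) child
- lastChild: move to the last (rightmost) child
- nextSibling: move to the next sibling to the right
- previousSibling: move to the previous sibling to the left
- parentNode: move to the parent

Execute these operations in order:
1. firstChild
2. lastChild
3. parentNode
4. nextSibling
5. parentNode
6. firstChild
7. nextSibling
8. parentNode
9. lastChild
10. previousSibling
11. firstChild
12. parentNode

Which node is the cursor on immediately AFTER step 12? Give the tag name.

Answer: header

Derivation:
After 1 (firstChild): main
After 2 (lastChild): input
After 3 (parentNode): main
After 4 (nextSibling): header
After 5 (parentNode): aside
After 6 (firstChild): main
After 7 (nextSibling): header
After 8 (parentNode): aside
After 9 (lastChild): title
After 10 (previousSibling): header
After 11 (firstChild): section
After 12 (parentNode): header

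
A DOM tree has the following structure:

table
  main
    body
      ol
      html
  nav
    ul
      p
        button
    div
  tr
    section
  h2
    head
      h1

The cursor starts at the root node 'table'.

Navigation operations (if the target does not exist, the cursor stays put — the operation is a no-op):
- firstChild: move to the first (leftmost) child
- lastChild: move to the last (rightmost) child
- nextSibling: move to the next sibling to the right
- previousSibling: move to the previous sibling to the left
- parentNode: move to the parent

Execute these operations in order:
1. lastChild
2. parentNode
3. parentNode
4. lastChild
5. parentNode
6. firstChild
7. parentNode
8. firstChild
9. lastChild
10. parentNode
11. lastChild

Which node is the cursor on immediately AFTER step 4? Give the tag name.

After 1 (lastChild): h2
After 2 (parentNode): table
After 3 (parentNode): table (no-op, stayed)
After 4 (lastChild): h2

Answer: h2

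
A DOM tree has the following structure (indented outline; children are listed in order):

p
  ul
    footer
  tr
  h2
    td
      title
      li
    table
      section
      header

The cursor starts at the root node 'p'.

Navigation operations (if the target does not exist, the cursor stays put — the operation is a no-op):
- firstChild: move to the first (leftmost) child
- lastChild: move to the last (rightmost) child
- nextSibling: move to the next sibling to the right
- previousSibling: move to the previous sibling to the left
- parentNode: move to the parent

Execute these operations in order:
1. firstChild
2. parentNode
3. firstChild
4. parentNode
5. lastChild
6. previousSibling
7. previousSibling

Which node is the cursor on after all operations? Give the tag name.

After 1 (firstChild): ul
After 2 (parentNode): p
After 3 (firstChild): ul
After 4 (parentNode): p
After 5 (lastChild): h2
After 6 (previousSibling): tr
After 7 (previousSibling): ul

Answer: ul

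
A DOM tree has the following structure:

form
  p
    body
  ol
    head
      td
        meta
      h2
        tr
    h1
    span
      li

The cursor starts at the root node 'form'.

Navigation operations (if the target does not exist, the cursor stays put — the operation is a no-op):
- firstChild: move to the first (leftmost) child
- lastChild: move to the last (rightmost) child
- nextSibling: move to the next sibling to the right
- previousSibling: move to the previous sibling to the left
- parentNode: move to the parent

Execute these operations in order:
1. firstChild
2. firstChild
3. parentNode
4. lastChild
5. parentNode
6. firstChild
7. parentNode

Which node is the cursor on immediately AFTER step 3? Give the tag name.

After 1 (firstChild): p
After 2 (firstChild): body
After 3 (parentNode): p

Answer: p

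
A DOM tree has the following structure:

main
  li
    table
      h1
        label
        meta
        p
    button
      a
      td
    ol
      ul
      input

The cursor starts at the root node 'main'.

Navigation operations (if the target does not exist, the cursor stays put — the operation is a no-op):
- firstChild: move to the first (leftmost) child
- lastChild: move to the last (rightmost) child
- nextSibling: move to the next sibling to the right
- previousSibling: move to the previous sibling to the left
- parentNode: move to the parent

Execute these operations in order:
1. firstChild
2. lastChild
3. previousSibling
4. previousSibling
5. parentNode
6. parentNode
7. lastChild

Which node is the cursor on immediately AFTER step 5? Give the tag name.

Answer: li

Derivation:
After 1 (firstChild): li
After 2 (lastChild): ol
After 3 (previousSibling): button
After 4 (previousSibling): table
After 5 (parentNode): li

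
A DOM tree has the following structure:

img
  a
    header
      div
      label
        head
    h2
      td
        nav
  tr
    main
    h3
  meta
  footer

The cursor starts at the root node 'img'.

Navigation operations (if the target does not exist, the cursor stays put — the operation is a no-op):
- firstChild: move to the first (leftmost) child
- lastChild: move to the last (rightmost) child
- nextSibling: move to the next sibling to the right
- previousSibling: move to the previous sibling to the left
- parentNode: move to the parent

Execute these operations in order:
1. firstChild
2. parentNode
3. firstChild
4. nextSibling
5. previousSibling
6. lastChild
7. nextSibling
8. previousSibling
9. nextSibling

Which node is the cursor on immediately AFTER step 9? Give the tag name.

Answer: h2

Derivation:
After 1 (firstChild): a
After 2 (parentNode): img
After 3 (firstChild): a
After 4 (nextSibling): tr
After 5 (previousSibling): a
After 6 (lastChild): h2
After 7 (nextSibling): h2 (no-op, stayed)
After 8 (previousSibling): header
After 9 (nextSibling): h2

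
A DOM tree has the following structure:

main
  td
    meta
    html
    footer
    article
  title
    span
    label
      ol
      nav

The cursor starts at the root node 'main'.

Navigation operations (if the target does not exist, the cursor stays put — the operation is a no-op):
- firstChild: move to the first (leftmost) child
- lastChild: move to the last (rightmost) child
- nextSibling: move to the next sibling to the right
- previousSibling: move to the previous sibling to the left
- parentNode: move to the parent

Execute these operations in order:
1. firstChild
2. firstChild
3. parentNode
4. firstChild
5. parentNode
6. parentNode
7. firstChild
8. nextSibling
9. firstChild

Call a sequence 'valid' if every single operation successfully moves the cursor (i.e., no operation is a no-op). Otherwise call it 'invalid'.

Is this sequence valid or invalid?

Answer: valid

Derivation:
After 1 (firstChild): td
After 2 (firstChild): meta
After 3 (parentNode): td
After 4 (firstChild): meta
After 5 (parentNode): td
After 6 (parentNode): main
After 7 (firstChild): td
After 8 (nextSibling): title
After 9 (firstChild): span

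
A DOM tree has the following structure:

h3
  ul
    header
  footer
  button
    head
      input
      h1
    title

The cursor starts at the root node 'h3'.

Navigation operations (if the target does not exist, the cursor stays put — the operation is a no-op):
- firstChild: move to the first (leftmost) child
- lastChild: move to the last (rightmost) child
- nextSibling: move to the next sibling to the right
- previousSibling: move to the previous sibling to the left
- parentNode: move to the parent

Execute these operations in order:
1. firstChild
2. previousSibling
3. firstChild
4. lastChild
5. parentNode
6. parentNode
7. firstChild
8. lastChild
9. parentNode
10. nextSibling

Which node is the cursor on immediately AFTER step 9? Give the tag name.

Answer: ul

Derivation:
After 1 (firstChild): ul
After 2 (previousSibling): ul (no-op, stayed)
After 3 (firstChild): header
After 4 (lastChild): header (no-op, stayed)
After 5 (parentNode): ul
After 6 (parentNode): h3
After 7 (firstChild): ul
After 8 (lastChild): header
After 9 (parentNode): ul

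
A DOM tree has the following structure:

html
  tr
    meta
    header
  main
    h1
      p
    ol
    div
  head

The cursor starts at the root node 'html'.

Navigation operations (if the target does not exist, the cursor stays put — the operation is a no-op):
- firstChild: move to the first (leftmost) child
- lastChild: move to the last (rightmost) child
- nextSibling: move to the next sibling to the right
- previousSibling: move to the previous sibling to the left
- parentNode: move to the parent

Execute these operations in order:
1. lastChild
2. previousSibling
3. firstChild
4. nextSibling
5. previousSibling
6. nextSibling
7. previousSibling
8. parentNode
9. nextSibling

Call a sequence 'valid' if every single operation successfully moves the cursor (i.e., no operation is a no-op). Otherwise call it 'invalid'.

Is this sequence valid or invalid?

After 1 (lastChild): head
After 2 (previousSibling): main
After 3 (firstChild): h1
After 4 (nextSibling): ol
After 5 (previousSibling): h1
After 6 (nextSibling): ol
After 7 (previousSibling): h1
After 8 (parentNode): main
After 9 (nextSibling): head

Answer: valid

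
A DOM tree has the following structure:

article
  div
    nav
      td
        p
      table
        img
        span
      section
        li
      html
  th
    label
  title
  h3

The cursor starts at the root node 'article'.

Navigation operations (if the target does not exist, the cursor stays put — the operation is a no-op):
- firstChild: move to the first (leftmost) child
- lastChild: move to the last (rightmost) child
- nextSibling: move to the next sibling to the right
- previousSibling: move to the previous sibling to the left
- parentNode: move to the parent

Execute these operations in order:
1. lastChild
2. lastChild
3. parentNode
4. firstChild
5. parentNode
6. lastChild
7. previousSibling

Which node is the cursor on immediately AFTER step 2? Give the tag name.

After 1 (lastChild): h3
After 2 (lastChild): h3 (no-op, stayed)

Answer: h3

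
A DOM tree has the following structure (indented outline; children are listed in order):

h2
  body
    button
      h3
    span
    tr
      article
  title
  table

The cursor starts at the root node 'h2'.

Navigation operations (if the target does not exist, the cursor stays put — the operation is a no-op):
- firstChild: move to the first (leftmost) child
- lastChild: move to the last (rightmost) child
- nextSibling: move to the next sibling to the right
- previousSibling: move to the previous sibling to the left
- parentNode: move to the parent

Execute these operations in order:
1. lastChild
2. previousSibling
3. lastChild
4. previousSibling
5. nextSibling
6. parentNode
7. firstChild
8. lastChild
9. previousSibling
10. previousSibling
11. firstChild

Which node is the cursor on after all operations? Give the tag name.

After 1 (lastChild): table
After 2 (previousSibling): title
After 3 (lastChild): title (no-op, stayed)
After 4 (previousSibling): body
After 5 (nextSibling): title
After 6 (parentNode): h2
After 7 (firstChild): body
After 8 (lastChild): tr
After 9 (previousSibling): span
After 10 (previousSibling): button
After 11 (firstChild): h3

Answer: h3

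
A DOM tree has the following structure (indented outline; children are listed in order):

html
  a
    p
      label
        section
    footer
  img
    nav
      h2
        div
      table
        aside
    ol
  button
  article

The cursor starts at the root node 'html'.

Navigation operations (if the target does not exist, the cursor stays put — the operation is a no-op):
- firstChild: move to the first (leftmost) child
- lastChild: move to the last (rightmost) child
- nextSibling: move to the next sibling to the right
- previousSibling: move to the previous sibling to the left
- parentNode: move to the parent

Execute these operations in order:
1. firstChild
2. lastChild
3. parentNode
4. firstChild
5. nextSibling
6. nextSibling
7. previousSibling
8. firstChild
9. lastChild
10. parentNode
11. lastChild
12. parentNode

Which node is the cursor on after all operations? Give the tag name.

Answer: label

Derivation:
After 1 (firstChild): a
After 2 (lastChild): footer
After 3 (parentNode): a
After 4 (firstChild): p
After 5 (nextSibling): footer
After 6 (nextSibling): footer (no-op, stayed)
After 7 (previousSibling): p
After 8 (firstChild): label
After 9 (lastChild): section
After 10 (parentNode): label
After 11 (lastChild): section
After 12 (parentNode): label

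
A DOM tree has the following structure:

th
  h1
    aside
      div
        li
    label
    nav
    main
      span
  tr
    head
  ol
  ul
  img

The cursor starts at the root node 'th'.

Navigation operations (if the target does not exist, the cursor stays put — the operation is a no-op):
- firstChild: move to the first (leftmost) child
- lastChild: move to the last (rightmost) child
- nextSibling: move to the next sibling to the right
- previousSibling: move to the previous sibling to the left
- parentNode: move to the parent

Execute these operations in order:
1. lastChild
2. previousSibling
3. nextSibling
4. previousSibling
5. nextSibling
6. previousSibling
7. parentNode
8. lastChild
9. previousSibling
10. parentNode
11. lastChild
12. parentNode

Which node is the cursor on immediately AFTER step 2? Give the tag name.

Answer: ul

Derivation:
After 1 (lastChild): img
After 2 (previousSibling): ul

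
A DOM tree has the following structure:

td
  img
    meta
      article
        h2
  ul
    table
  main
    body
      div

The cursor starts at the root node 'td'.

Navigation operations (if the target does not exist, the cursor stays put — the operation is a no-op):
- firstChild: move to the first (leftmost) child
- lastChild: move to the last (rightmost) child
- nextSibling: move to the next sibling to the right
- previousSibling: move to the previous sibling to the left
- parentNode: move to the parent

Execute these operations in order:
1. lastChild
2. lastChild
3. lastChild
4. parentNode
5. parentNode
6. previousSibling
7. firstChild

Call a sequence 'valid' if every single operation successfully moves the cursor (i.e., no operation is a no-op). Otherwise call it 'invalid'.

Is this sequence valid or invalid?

Answer: valid

Derivation:
After 1 (lastChild): main
After 2 (lastChild): body
After 3 (lastChild): div
After 4 (parentNode): body
After 5 (parentNode): main
After 6 (previousSibling): ul
After 7 (firstChild): table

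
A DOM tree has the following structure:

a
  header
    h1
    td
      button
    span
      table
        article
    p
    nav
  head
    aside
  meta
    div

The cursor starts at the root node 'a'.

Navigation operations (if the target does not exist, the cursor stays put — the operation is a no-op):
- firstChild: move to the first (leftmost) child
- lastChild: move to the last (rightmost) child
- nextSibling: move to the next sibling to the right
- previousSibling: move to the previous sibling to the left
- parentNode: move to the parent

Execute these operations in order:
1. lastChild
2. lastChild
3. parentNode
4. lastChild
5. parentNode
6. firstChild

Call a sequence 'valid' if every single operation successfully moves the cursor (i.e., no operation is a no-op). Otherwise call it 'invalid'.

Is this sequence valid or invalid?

After 1 (lastChild): meta
After 2 (lastChild): div
After 3 (parentNode): meta
After 4 (lastChild): div
After 5 (parentNode): meta
After 6 (firstChild): div

Answer: valid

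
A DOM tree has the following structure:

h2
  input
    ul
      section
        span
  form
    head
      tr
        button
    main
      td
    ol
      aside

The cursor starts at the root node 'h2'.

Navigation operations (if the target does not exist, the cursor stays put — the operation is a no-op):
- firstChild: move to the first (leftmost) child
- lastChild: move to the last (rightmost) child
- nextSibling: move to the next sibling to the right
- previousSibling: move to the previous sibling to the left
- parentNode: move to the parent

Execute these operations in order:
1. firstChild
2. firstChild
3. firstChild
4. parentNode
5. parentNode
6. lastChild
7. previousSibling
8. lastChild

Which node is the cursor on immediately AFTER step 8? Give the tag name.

Answer: section

Derivation:
After 1 (firstChild): input
After 2 (firstChild): ul
After 3 (firstChild): section
After 4 (parentNode): ul
After 5 (parentNode): input
After 6 (lastChild): ul
After 7 (previousSibling): ul (no-op, stayed)
After 8 (lastChild): section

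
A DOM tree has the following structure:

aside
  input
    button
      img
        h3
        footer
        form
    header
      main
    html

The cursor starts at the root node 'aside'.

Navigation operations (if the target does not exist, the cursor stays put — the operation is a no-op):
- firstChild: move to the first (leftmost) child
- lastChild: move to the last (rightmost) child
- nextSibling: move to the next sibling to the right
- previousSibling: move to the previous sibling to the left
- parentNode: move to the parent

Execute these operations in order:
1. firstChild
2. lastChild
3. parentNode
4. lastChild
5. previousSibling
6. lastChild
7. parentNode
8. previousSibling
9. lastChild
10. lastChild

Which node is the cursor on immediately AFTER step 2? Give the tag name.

Answer: html

Derivation:
After 1 (firstChild): input
After 2 (lastChild): html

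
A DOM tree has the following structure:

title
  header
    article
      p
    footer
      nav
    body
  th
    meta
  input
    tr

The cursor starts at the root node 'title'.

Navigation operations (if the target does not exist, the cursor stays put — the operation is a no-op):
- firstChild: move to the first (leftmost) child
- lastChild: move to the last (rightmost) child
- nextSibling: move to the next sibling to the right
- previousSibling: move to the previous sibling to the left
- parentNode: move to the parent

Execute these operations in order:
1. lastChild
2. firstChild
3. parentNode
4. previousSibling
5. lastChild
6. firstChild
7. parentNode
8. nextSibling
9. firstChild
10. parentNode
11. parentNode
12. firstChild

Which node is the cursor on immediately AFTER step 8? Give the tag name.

After 1 (lastChild): input
After 2 (firstChild): tr
After 3 (parentNode): input
After 4 (previousSibling): th
After 5 (lastChild): meta
After 6 (firstChild): meta (no-op, stayed)
After 7 (parentNode): th
After 8 (nextSibling): input

Answer: input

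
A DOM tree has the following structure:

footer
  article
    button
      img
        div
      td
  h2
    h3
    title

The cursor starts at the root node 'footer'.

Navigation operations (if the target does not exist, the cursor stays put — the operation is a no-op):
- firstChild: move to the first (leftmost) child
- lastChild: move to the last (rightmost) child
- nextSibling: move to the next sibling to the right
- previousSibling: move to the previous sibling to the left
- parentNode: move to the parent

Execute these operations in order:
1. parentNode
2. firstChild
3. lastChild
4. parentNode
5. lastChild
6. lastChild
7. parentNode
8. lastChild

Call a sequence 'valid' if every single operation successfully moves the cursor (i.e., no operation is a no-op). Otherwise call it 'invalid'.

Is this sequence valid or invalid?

After 1 (parentNode): footer (no-op, stayed)
After 2 (firstChild): article
After 3 (lastChild): button
After 4 (parentNode): article
After 5 (lastChild): button
After 6 (lastChild): td
After 7 (parentNode): button
After 8 (lastChild): td

Answer: invalid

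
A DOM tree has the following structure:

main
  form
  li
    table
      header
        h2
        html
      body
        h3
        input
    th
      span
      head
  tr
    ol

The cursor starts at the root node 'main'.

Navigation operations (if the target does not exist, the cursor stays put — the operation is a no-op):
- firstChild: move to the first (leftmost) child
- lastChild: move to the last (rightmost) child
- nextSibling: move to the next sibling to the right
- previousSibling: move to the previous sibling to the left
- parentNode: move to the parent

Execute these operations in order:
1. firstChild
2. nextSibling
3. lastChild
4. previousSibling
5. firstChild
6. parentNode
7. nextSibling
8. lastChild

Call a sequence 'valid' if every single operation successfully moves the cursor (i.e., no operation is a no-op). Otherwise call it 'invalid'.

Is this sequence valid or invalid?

Answer: valid

Derivation:
After 1 (firstChild): form
After 2 (nextSibling): li
After 3 (lastChild): th
After 4 (previousSibling): table
After 5 (firstChild): header
After 6 (parentNode): table
After 7 (nextSibling): th
After 8 (lastChild): head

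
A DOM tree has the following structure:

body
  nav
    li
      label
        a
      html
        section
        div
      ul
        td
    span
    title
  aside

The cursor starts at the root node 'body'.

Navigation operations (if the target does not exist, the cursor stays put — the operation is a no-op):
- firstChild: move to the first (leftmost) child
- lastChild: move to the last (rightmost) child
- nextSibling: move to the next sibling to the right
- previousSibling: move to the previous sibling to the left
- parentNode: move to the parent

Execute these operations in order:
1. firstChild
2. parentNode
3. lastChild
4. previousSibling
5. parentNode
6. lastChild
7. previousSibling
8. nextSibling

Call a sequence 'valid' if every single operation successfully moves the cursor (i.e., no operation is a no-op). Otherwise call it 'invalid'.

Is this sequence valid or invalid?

After 1 (firstChild): nav
After 2 (parentNode): body
After 3 (lastChild): aside
After 4 (previousSibling): nav
After 5 (parentNode): body
After 6 (lastChild): aside
After 7 (previousSibling): nav
After 8 (nextSibling): aside

Answer: valid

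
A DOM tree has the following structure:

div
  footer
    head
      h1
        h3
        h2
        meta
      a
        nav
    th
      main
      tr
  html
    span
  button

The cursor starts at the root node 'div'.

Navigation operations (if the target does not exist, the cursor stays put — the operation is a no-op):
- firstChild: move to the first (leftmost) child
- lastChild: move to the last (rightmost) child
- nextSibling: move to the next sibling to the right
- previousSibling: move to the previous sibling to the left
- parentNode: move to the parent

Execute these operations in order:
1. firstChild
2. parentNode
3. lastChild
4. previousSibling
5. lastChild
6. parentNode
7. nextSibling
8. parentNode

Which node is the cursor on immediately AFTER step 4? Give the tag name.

After 1 (firstChild): footer
After 2 (parentNode): div
After 3 (lastChild): button
After 4 (previousSibling): html

Answer: html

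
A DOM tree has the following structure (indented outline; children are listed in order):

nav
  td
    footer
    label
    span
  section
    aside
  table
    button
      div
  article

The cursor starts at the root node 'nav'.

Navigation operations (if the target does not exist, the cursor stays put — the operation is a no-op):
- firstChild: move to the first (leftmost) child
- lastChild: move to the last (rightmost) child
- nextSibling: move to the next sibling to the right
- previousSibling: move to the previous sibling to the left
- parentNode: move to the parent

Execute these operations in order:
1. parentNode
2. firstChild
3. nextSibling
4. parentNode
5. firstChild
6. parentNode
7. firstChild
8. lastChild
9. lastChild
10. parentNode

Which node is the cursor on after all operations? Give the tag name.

After 1 (parentNode): nav (no-op, stayed)
After 2 (firstChild): td
After 3 (nextSibling): section
After 4 (parentNode): nav
After 5 (firstChild): td
After 6 (parentNode): nav
After 7 (firstChild): td
After 8 (lastChild): span
After 9 (lastChild): span (no-op, stayed)
After 10 (parentNode): td

Answer: td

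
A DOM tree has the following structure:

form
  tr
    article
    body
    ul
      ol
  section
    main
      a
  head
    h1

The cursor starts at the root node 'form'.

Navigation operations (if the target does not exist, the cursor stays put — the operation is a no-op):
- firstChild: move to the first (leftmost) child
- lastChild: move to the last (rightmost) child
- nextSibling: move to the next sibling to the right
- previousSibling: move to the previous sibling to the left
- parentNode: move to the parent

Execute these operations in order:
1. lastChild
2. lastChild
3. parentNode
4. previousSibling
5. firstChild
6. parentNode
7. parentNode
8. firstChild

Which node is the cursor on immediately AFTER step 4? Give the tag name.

Answer: section

Derivation:
After 1 (lastChild): head
After 2 (lastChild): h1
After 3 (parentNode): head
After 4 (previousSibling): section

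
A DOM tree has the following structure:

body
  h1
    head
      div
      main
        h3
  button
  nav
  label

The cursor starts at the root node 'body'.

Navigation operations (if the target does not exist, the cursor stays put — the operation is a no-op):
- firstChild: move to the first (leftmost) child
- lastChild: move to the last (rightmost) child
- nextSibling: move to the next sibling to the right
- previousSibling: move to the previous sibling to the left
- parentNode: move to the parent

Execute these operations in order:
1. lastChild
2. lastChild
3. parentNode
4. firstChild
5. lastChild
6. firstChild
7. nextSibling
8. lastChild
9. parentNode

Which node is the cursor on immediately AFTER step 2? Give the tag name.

Answer: label

Derivation:
After 1 (lastChild): label
After 2 (lastChild): label (no-op, stayed)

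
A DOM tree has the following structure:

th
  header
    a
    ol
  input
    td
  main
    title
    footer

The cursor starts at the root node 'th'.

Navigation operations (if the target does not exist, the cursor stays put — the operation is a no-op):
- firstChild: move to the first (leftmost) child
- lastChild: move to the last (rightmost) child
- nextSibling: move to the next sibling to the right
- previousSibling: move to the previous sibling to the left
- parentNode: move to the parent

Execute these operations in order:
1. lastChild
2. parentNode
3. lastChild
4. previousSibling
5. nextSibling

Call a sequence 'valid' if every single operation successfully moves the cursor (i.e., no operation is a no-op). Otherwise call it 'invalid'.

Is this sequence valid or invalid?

Answer: valid

Derivation:
After 1 (lastChild): main
After 2 (parentNode): th
After 3 (lastChild): main
After 4 (previousSibling): input
After 5 (nextSibling): main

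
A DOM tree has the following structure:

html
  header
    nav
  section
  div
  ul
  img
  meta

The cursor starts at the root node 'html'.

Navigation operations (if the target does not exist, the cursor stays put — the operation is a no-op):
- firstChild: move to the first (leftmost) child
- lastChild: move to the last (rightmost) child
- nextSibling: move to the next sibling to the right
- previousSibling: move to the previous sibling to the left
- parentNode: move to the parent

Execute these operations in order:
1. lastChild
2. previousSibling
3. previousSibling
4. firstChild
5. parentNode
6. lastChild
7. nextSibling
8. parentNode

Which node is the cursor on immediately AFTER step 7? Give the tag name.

Answer: meta

Derivation:
After 1 (lastChild): meta
After 2 (previousSibling): img
After 3 (previousSibling): ul
After 4 (firstChild): ul (no-op, stayed)
After 5 (parentNode): html
After 6 (lastChild): meta
After 7 (nextSibling): meta (no-op, stayed)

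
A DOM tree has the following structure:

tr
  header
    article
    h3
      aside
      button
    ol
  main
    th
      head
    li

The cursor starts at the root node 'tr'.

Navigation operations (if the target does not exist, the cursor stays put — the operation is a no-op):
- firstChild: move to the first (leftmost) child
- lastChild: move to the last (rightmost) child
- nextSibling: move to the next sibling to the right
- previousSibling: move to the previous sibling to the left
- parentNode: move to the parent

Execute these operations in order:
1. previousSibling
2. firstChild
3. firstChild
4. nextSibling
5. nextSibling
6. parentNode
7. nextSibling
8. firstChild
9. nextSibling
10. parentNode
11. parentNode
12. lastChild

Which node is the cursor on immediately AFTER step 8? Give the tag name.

Answer: th

Derivation:
After 1 (previousSibling): tr (no-op, stayed)
After 2 (firstChild): header
After 3 (firstChild): article
After 4 (nextSibling): h3
After 5 (nextSibling): ol
After 6 (parentNode): header
After 7 (nextSibling): main
After 8 (firstChild): th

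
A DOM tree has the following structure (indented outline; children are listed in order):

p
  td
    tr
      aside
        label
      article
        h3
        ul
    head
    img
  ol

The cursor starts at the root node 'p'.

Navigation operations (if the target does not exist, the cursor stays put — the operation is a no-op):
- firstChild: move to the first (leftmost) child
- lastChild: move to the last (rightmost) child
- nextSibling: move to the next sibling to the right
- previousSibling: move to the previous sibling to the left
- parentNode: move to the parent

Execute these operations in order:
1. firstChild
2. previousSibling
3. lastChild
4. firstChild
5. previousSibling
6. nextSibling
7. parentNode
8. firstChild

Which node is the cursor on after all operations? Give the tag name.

After 1 (firstChild): td
After 2 (previousSibling): td (no-op, stayed)
After 3 (lastChild): img
After 4 (firstChild): img (no-op, stayed)
After 5 (previousSibling): head
After 6 (nextSibling): img
After 7 (parentNode): td
After 8 (firstChild): tr

Answer: tr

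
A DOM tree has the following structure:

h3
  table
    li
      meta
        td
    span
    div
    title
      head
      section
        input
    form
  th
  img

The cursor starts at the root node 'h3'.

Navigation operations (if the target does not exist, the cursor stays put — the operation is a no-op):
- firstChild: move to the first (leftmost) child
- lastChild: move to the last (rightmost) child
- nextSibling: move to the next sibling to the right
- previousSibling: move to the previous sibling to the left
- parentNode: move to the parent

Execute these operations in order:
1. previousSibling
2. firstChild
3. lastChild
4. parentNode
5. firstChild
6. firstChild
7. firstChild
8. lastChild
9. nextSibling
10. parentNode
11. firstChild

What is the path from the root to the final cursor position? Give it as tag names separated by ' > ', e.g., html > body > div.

After 1 (previousSibling): h3 (no-op, stayed)
After 2 (firstChild): table
After 3 (lastChild): form
After 4 (parentNode): table
After 5 (firstChild): li
After 6 (firstChild): meta
After 7 (firstChild): td
After 8 (lastChild): td (no-op, stayed)
After 9 (nextSibling): td (no-op, stayed)
After 10 (parentNode): meta
After 11 (firstChild): td

Answer: h3 > table > li > meta > td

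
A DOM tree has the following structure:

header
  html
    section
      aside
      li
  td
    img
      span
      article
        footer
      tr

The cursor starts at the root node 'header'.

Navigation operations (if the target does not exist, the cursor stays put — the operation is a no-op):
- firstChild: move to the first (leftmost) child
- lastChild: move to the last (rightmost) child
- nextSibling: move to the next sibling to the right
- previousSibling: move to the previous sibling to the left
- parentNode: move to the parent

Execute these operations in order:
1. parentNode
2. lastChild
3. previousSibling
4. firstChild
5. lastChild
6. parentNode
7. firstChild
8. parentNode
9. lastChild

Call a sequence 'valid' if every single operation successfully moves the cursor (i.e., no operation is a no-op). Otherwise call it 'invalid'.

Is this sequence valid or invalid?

After 1 (parentNode): header (no-op, stayed)
After 2 (lastChild): td
After 3 (previousSibling): html
After 4 (firstChild): section
After 5 (lastChild): li
After 6 (parentNode): section
After 7 (firstChild): aside
After 8 (parentNode): section
After 9 (lastChild): li

Answer: invalid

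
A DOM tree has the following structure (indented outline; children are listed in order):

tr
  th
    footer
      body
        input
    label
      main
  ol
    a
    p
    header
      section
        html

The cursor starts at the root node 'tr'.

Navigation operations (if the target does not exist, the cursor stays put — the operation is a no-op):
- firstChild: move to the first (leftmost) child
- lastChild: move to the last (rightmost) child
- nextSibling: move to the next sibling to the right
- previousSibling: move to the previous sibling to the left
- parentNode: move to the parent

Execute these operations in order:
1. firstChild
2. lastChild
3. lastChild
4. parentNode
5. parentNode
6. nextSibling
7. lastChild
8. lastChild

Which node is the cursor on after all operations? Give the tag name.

Answer: section

Derivation:
After 1 (firstChild): th
After 2 (lastChild): label
After 3 (lastChild): main
After 4 (parentNode): label
After 5 (parentNode): th
After 6 (nextSibling): ol
After 7 (lastChild): header
After 8 (lastChild): section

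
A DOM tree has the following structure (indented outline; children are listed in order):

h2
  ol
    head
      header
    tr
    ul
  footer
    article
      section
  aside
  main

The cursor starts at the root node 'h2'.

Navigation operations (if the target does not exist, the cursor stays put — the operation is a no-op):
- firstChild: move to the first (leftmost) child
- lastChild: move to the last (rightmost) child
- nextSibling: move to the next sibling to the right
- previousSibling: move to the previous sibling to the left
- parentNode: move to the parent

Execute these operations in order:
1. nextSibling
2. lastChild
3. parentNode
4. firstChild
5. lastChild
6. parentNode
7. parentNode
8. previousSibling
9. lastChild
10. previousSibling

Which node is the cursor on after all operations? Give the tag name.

After 1 (nextSibling): h2 (no-op, stayed)
After 2 (lastChild): main
After 3 (parentNode): h2
After 4 (firstChild): ol
After 5 (lastChild): ul
After 6 (parentNode): ol
After 7 (parentNode): h2
After 8 (previousSibling): h2 (no-op, stayed)
After 9 (lastChild): main
After 10 (previousSibling): aside

Answer: aside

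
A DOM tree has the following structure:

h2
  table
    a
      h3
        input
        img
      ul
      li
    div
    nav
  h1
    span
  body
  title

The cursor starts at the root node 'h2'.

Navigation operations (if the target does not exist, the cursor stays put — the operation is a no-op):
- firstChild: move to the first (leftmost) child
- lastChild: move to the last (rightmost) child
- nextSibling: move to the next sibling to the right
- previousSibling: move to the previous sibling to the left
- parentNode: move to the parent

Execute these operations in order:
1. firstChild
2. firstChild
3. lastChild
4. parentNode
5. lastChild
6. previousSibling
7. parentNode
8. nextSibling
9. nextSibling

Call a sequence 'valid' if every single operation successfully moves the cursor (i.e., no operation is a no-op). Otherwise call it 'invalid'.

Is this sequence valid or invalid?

Answer: valid

Derivation:
After 1 (firstChild): table
After 2 (firstChild): a
After 3 (lastChild): li
After 4 (parentNode): a
After 5 (lastChild): li
After 6 (previousSibling): ul
After 7 (parentNode): a
After 8 (nextSibling): div
After 9 (nextSibling): nav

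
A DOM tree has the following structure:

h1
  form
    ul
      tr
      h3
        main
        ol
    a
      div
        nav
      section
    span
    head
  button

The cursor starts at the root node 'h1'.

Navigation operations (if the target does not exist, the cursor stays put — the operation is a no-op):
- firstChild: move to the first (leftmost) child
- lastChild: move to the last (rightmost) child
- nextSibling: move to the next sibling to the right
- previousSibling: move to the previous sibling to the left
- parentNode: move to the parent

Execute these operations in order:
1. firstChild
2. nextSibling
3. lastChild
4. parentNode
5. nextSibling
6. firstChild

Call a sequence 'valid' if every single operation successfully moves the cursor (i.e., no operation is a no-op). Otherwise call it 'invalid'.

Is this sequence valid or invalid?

Answer: invalid

Derivation:
After 1 (firstChild): form
After 2 (nextSibling): button
After 3 (lastChild): button (no-op, stayed)
After 4 (parentNode): h1
After 5 (nextSibling): h1 (no-op, stayed)
After 6 (firstChild): form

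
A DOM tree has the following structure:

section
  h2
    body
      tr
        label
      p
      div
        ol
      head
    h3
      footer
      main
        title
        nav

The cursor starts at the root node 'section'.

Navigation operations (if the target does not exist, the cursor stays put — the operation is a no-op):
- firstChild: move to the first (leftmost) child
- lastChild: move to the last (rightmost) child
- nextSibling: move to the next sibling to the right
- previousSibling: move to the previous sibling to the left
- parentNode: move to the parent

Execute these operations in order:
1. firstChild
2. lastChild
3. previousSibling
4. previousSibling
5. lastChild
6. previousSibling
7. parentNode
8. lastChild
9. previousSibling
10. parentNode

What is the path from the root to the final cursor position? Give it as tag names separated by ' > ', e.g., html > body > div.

After 1 (firstChild): h2
After 2 (lastChild): h3
After 3 (previousSibling): body
After 4 (previousSibling): body (no-op, stayed)
After 5 (lastChild): head
After 6 (previousSibling): div
After 7 (parentNode): body
After 8 (lastChild): head
After 9 (previousSibling): div
After 10 (parentNode): body

Answer: section > h2 > body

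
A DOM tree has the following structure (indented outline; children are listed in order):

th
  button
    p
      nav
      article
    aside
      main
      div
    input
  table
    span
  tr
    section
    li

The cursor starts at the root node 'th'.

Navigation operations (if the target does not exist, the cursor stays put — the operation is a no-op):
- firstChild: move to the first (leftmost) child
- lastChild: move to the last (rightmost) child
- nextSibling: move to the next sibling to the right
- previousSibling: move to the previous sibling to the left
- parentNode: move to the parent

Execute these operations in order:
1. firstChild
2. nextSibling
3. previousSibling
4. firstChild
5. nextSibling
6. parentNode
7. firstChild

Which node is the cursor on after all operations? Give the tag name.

After 1 (firstChild): button
After 2 (nextSibling): table
After 3 (previousSibling): button
After 4 (firstChild): p
After 5 (nextSibling): aside
After 6 (parentNode): button
After 7 (firstChild): p

Answer: p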